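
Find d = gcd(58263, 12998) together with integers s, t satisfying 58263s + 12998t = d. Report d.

1

Euclidean algorithm:
58263 = 4×12998 + 6271
12998 = 2×6271 + 456
6271 = 13×456 + 343
456 = 1×343 + 113
343 = 3×113 + 4
113 = 28×4 + 1
4 = 4×1 + 0
gcd(58263, 12998) = 1.
Back-substituting:
1 = 113 − 28·4
1 = −28·343 + 85·113
1 = 85·456 − 113·343
1 = −113·6271 + 1554·456
1 = 1554·12998 − 3221·6271
1 = −3221·58263 + 14438·12998
So 1 = (-3221)·58263 + (14438)·12998.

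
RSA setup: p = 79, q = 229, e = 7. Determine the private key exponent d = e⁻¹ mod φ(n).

φ(n) = (p−1)(q−1) = 78·228 = 17784.
Need d with 7·d ≡ 1 (mod 17784). Apply the extended Euclidean algorithm:
17784 = 2540*7 + 4
7 = 1*4 + 3
4 = 1*3 + 1
3 = 3*1 + 0
Back-substitute:
1 = 4 − 3
1 = −7 + 2·4
1 = 2·17784 − 5081·7
So 7·(-5081) ≡ 1 (mod 17784), hence d ≡ -5081 ≡ 12703 (mod 17784).

12703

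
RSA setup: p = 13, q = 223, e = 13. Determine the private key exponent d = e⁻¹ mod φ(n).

205

φ(n) = (p−1)(q−1) = 12·222 = 2664.
Need d with 13·d ≡ 1 (mod 2664). Apply the extended Euclidean algorithm:
2664 = 204×13 + 12
13 = 1×12 + 1
12 = 12×1 + 0
Back-substitute:
1 = 13 − 12
1 = −2664 + 205·13
So 13·205 ≡ 1 (mod 2664), hence d = 205.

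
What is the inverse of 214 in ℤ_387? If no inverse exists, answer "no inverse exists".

Extended Euclidean algorithm:
387 = 1×214 + 173
214 = 1×173 + 41
173 = 4×41 + 9
41 = 4×9 + 5
9 = 1×5 + 4
5 = 1×4 + 1
4 = 4×1 + 0
Since gcd(214, 387) = 1, back-substitute to write 1 as a combination:
1 = 5 − 4
1 = −9 + 2·5
1 = 2·41 − 9·9
1 = −9·173 + 38·41
1 = 38·214 − 47·173
1 = −47·387 + 85·214
So 214·85 ≡ 1 (mod 387).

85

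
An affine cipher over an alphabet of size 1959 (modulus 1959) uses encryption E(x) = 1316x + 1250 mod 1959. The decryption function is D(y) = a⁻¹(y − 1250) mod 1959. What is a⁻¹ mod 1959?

1502

Extended Euclidean algorithm:
1959 = 1×1316 + 643
1316 = 2×643 + 30
643 = 21×30 + 13
30 = 2×13 + 4
13 = 3×4 + 1
4 = 4×1 + 0
Since gcd(1316, 1959) = 1, back-substitute to write 1 as a combination:
1 = 13 − 3·4
1 = −3·30 + 7·13
1 = 7·643 − 150·30
1 = −150·1316 + 307·643
1 = 307·1959 − 457·1316
Hence 1316⁻¹ ≡ -457 ≡ 1502 (mod 1959).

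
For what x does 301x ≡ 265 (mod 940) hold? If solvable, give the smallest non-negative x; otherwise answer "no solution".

First find gcd(301, 940):
940 = 3×301 + 37
301 = 8×37 + 5
37 = 7×5 + 2
5 = 2×2 + 1
2 = 2×1 + 0
gcd = 1, so a unique solution mod 940 exists.
Back-substitute for the Bézout coefficients:
1 = 5 − 2·2
1 = −2·37 + 15·5
1 = 15·301 − 122·37
1 = −122·940 + 381·301
So 301·(381) ≡ 1 (mod 940), giving 301⁻¹ ≡ 381.
x ≡ 301⁻¹·265 ≡ 381·265 ≡ 385 (mod 940).

385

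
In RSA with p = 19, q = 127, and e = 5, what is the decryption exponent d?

φ(n) = (p−1)(q−1) = 18·126 = 2268.
Need d with 5·d ≡ 1 (mod 2268). Apply the extended Euclidean algorithm:
2268 = 453*5 + 3
5 = 1*3 + 2
3 = 1*2 + 1
2 = 2*1 + 0
Back-substitute:
1 = 3 − 2
1 = −5 + 2·3
1 = 2·2268 − 907·5
So 5·(-907) ≡ 1 (mod 2268), hence d ≡ -907 ≡ 1361 (mod 2268).

1361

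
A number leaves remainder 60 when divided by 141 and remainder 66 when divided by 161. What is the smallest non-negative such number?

6828

Write x = 60 + 141·k. Then 141·k ≡ 66 − 60 ≡ 6 (mod 161).
Need 141⁻¹ mod 161. Extended Euclid on (161, 141):
161 = 1·141 + 20
141 = 7·20 + 1
20 = 20·1 + 0
Back-substitute:
1 = 141 − 7·20
1 = −7·161 + 8·141
141⁻¹ ≡ 8 (mod 161), so k ≡ 8·6 ≡ 48 (mod 161).
x = 60 + 141·48 = 6828.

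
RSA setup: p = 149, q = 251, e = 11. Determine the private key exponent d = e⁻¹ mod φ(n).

φ(n) = (p−1)(q−1) = 148·250 = 37000.
Need d with 11·d ≡ 1 (mod 37000). Apply the extended Euclidean algorithm:
37000 = 3363*11 + 7
11 = 1*7 + 4
7 = 1*4 + 3
4 = 1*3 + 1
3 = 3*1 + 0
Back-substitute:
1 = 4 − 3
1 = −7 + 2·4
1 = 2·11 − 3·7
1 = −3·37000 + 10091·11
So 11·10091 ≡ 1 (mod 37000), hence d = 10091.

10091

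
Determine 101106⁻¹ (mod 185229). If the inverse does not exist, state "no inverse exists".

Compute gcd(101106, 185229):
185229 = 1·101106 + 84123
101106 = 1·84123 + 16983
84123 = 4·16983 + 16191
16983 = 1·16191 + 792
16191 = 20·792 + 351
792 = 2·351 + 90
351 = 3·90 + 81
90 = 1·81 + 9
81 = 9·9 + 0
The gcd is 9, not 1, hence no inverse exists.

no inverse exists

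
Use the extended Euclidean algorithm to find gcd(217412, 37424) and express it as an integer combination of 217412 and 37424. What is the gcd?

4

Apply Euclid's algorithm to 217412 and 37424:
217412 = 5×37424 + 30292
37424 = 1×30292 + 7132
30292 = 4×7132 + 1764
7132 = 4×1764 + 76
1764 = 23×76 + 16
76 = 4×16 + 12
16 = 1×12 + 4
12 = 3×4 + 0
gcd(217412, 37424) = 4.
Back-substituting:
4 = 16 − 12
4 = −76 + 5·16
4 = 5·1764 − 116·76
4 = −116·7132 + 469·1764
4 = 469·30292 − 1992·7132
4 = −1992·37424 + 2461·30292
4 = 2461·217412 − 14297·37424
So 4 = (2461)·217412 + (-14297)·37424.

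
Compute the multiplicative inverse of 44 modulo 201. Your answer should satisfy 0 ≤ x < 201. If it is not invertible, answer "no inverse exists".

32

Extended Euclidean algorithm:
201 = 4*44 + 25
44 = 1*25 + 19
25 = 1*19 + 6
19 = 3*6 + 1
6 = 6*1 + 0
The gcd is 1. Working backward:
1 = 19 − 3·6
1 = −3·25 + 4·19
1 = 4·44 − 7·25
1 = −7·201 + 32·44
So 44·32 ≡ 1 (mod 201).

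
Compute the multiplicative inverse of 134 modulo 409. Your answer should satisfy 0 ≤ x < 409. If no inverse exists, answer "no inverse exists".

58

gcd(409, 134) by repeated division:
409 = 3×134 + 7
134 = 19×7 + 1
7 = 7×1 + 0
Since gcd(134, 409) = 1, back-substitute to write 1 as a combination:
1 = 134 − 19·7
1 = −19·409 + 58·134
So 134·58 ≡ 1 (mod 409).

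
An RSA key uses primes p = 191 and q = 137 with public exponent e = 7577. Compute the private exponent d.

19033

φ(n) = (p−1)(q−1) = 190·136 = 25840.
Need d with 7577·d ≡ 1 (mod 25840). Apply the extended Euclidean algorithm:
25840 = 3*7577 + 3109
7577 = 2*3109 + 1359
3109 = 2*1359 + 391
1359 = 3*391 + 186
391 = 2*186 + 19
186 = 9*19 + 15
19 = 1*15 + 4
15 = 3*4 + 3
4 = 1*3 + 1
3 = 3*1 + 0
Back-substitute:
1 = 4 − 3
1 = −15 + 4·4
1 = 4·19 − 5·15
1 = −5·186 + 49·19
1 = 49·391 − 103·186
1 = −103·1359 + 358·391
1 = 358·3109 − 819·1359
1 = −819·7577 + 1996·3109
1 = 1996·25840 − 6807·7577
So 7577·(-6807) ≡ 1 (mod 25840), hence d ≡ -6807 ≡ 19033 (mod 25840).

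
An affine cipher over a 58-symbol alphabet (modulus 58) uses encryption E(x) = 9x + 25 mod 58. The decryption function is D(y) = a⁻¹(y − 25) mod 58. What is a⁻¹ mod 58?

gcd(58, 9) by repeated division:
58 = 6·9 + 4
9 = 2·4 + 1
4 = 4·1 + 0
gcd = 1, so the inverse exists. Back-substitute:
1 = 9 − 2·4
1 = −2·58 + 13·9
So 9·13 ≡ 1 (mod 58).

13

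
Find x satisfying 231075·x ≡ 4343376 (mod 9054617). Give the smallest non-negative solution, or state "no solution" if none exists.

gcd(231075, 9054617):
9054617 = 39×231075 + 42692
231075 = 5×42692 + 17615
42692 = 2×17615 + 7462
17615 = 2×7462 + 2691
7462 = 2×2691 + 2080
2691 = 1×2080 + 611
2080 = 3×611 + 247
611 = 2×247 + 117
247 = 2×117 + 13
117 = 9×13 + 0
gcd = 13, but 13 ∤ 4343376, so the congruence has no solution.

no solution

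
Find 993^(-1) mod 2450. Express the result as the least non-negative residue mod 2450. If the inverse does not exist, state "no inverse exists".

Extended Euclidean algorithm:
2450 = 2*993 + 464
993 = 2*464 + 65
464 = 7*65 + 9
65 = 7*9 + 2
9 = 4*2 + 1
2 = 2*1 + 0
The gcd is 1. Working backward:
1 = 9 − 4·2
1 = −4·65 + 29·9
1 = 29·464 − 207·65
1 = −207·993 + 443·464
1 = 443·2450 − 1093·993
Thus 993·(-1093) ≡ 1 (mod 2450); reducing, -1093 mod 2450 = 1357.

1357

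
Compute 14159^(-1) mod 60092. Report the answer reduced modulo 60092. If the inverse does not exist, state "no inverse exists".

14171

Run Euclid on (60092, 14159):
60092 = 4×14159 + 3456
14159 = 4×3456 + 335
3456 = 10×335 + 106
335 = 3×106 + 17
106 = 6×17 + 4
17 = 4×4 + 1
4 = 4×1 + 0
The gcd is 1. Working backward:
1 = 17 − 4·4
1 = −4·106 + 25·17
1 = 25·335 − 79·106
1 = −79·3456 + 815·335
1 = 815·14159 − 3339·3456
1 = −3339·60092 + 14171·14159
So 14159·14171 ≡ 1 (mod 60092).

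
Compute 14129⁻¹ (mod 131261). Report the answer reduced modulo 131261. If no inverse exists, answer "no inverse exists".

8612

Extended Euclidean algorithm:
131261 = 9·14129 + 4100
14129 = 3·4100 + 1829
4100 = 2·1829 + 442
1829 = 4·442 + 61
442 = 7·61 + 15
61 = 4·15 + 1
15 = 15·1 + 0
Since gcd(14129, 131261) = 1, back-substitute to write 1 as a combination:
1 = 61 − 4·15
1 = −4·442 + 29·61
1 = 29·1829 − 120·442
1 = −120·4100 + 269·1829
1 = 269·14129 − 927·4100
1 = −927·131261 + 8612·14129
So 14129·8612 ≡ 1 (mod 131261).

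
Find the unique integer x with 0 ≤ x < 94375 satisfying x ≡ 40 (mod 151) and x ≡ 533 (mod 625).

44283

Write x = 40 + 151·k. Then 151·k ≡ 533 − 40 ≡ 493 (mod 625).
Need 151⁻¹ mod 625. Extended Euclid on (625, 151):
625 = 4×151 + 21
151 = 7×21 + 4
21 = 5×4 + 1
4 = 4×1 + 0
Back-substitute:
1 = 21 − 5·4
1 = −5·151 + 36·21
1 = 36·625 − 149·151
151⁻¹ ≡ 476 (mod 625), so k ≡ 476·493 ≡ 293 (mod 625).
x = 40 + 151·293 = 44283.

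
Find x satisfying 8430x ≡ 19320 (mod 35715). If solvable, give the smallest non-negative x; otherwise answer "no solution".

First find gcd(8430, 35715):
35715 = 4×8430 + 1995
8430 = 4×1995 + 450
1995 = 4×450 + 195
450 = 2×195 + 60
195 = 3×60 + 15
60 = 4×15 + 0
gcd = 15 and 15 | 19320, so solutions exist. Divide through by 15: 562x ≡ 1288 (mod 2381).
Now find 562⁻¹ mod 2381:
2381 = 4×562 + 133
562 = 4×133 + 30
133 = 4×30 + 13
30 = 2×13 + 4
13 = 3×4 + 1
4 = 4×1 + 0
Back-substitute:
1 = 13 − 3·4
1 = −3·30 + 7·13
1 = 7·133 − 31·30
1 = −31·562 + 131·133
1 = 131·2381 − 555·562
So 562·(-555) ≡ 1 (mod 2381), i.e. 562⁻¹ ≡ 1826.
Then x ≡ 1826·1288 ≡ 1841 (mod 2381); the smallest non-negative solution is x = 1841.

1841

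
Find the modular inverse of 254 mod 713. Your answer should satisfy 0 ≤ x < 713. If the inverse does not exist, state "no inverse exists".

Apply the Euclidean algorithm to 713 and 254:
713 = 2*254 + 205
254 = 1*205 + 49
205 = 4*49 + 9
49 = 5*9 + 4
9 = 2*4 + 1
4 = 4*1 + 0
Since gcd(254, 713) = 1, back-substitute to write 1 as a combination:
1 = 9 − 2·4
1 = −2·49 + 11·9
1 = 11·205 − 46·49
1 = −46·254 + 57·205
1 = 57·713 − 160·254
Hence 254⁻¹ ≡ -160 ≡ 553 (mod 713).

553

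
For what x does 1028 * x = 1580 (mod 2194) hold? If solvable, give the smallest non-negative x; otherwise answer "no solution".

1090

First find gcd(1028, 2194):
2194 = 2·1028 + 138
1028 = 7·138 + 62
138 = 2·62 + 14
62 = 4·14 + 6
14 = 2·6 + 2
6 = 3·2 + 0
gcd = 2 and 2 | 1580, so solutions exist. Divide through by 2: 514x ≡ 790 (mod 1097).
Now find 514⁻¹ mod 1097:
1097 = 2×514 + 69
514 = 7×69 + 31
69 = 2×31 + 7
31 = 4×7 + 3
7 = 2×3 + 1
3 = 3×1 + 0
Back-substitute:
1 = 7 − 2·3
1 = −2·31 + 9·7
1 = 9·69 − 20·31
1 = −20·514 + 149·69
1 = 149·1097 − 318·514
So 514·(-318) ≡ 1 (mod 1097), i.e. 514⁻¹ ≡ 779.
Then x ≡ 779·790 ≡ 1090 (mod 1097); the smallest non-negative solution is x = 1090.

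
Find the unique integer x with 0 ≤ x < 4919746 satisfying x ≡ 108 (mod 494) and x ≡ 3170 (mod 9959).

Write x = 108 + 494·k. Then 494·k ≡ 3170 − 108 ≡ 3062 (mod 9959).
Need 494⁻¹ mod 9959. Extended Euclid on (9959, 494):
9959 = 20·494 + 79
494 = 6·79 + 20
79 = 3·20 + 19
20 = 1·19 + 1
19 = 19·1 + 0
Back-substitute:
1 = 20 − 19
1 = −79 + 4·20
1 = 4·494 − 25·79
1 = −25·9959 + 504·494
494⁻¹ ≡ 504 (mod 9959), so k ≡ 504·3062 ≡ 9562 (mod 9959).
x = 108 + 494·9562 = 4723736.

4723736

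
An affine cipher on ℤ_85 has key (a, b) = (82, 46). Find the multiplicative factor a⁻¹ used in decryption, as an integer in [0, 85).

Extended Euclidean algorithm:
85 = 1*82 + 3
82 = 27*3 + 1
3 = 3*1 + 0
gcd = 1, so the inverse exists. Back-substitute:
1 = 82 − 27·3
1 = −27·85 + 28·82
So 82·28 ≡ 1 (mod 85).

28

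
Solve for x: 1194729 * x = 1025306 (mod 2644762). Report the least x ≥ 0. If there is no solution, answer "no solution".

2496430

First find gcd(1194729, 2644762):
2644762 = 2*1194729 + 255304
1194729 = 4*255304 + 173513
255304 = 1*173513 + 81791
173513 = 2*81791 + 9931
81791 = 8*9931 + 2343
9931 = 4*2343 + 559
2343 = 4*559 + 107
559 = 5*107 + 24
107 = 4*24 + 11
24 = 2*11 + 2
11 = 5*2 + 1
2 = 2*1 + 0
gcd = 1, so a unique solution mod 2644762 exists.
Back-substitute for the Bézout coefficients:
1 = 11 − 5·2
1 = −5·24 + 11·11
1 = 11·107 − 49·24
1 = −49·559 + 256·107
1 = 256·2343 − 1073·559
1 = −1073·9931 + 4548·2343
1 = 4548·81791 − 37457·9931
1 = −37457·173513 + 79462·81791
1 = 79462·255304 − 116919·173513
1 = −116919·1194729 + 547138·255304
1 = 547138·2644762 − 1211195·1194729
So 1194729·(-1211195) ≡ 1 (mod 2644762), giving 1194729⁻¹ ≡ 1433567.
x ≡ 1194729⁻¹·1025306 ≡ 1433567·1025306 ≡ 2496430 (mod 2644762).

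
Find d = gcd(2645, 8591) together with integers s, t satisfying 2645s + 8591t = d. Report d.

Apply Euclid's algorithm to 8591 and 2645:
8591 = 3×2645 + 656
2645 = 4×656 + 21
656 = 31×21 + 5
21 = 4×5 + 1
5 = 5×1 + 0
gcd(2645, 8591) = 1.
Back-substituting:
1 = 21 − 4·5
1 = −4·656 + 125·21
1 = 125·2645 − 504·656
1 = −504·8591 + 1637·2645
So 1 = (-504)·8591 + (1637)·2645.

1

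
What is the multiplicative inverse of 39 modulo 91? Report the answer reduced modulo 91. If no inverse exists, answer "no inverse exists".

no inverse exists

Compute gcd(39, 91):
91 = 2·39 + 13
39 = 3·13 + 0
Since gcd = 13 > 1, 39 is not a unit mod 91.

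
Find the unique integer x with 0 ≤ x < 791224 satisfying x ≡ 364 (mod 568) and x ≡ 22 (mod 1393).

Write x = 364 + 568·k. Then 568·k ≡ 22 − 364 ≡ 1051 (mod 1393).
Need 568⁻¹ mod 1393. Extended Euclid on (1393, 568):
1393 = 2*568 + 257
568 = 2*257 + 54
257 = 4*54 + 41
54 = 1*41 + 13
41 = 3*13 + 2
13 = 6*2 + 1
2 = 2*1 + 0
Back-substitute:
1 = 13 − 6·2
1 = −6·41 + 19·13
1 = 19·54 − 25·41
1 = −25·257 + 119·54
1 = 119·568 − 263·257
1 = −263·1393 + 645·568
568⁻¹ ≡ 645 (mod 1393), so k ≡ 645·1051 ≡ 897 (mod 1393).
x = 364 + 568·897 = 509860.

509860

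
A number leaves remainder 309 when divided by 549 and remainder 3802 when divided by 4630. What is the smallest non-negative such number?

1804872

Write x = 309 + 549·k. Then 549·k ≡ 3802 − 309 ≡ 3493 (mod 4630).
Need 549⁻¹ mod 4630. Extended Euclid on (4630, 549):
4630 = 8×549 + 238
549 = 2×238 + 73
238 = 3×73 + 19
73 = 3×19 + 16
19 = 1×16 + 3
16 = 5×3 + 1
3 = 3×1 + 0
Back-substitute:
1 = 16 − 5·3
1 = −5·19 + 6·16
1 = 6·73 − 23·19
1 = −23·238 + 75·73
1 = 75·549 − 173·238
1 = −173·4630 + 1459·549
549⁻¹ ≡ 1459 (mod 4630), so k ≡ 1459·3493 ≡ 3287 (mod 4630).
x = 309 + 549·3287 = 1804872.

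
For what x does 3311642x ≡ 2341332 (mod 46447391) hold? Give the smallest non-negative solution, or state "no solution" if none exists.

First find gcd(3311642, 46447391):
46447391 = 14·3311642 + 84403
3311642 = 39·84403 + 19925
84403 = 4·19925 + 4703
19925 = 4·4703 + 1113
4703 = 4·1113 + 251
1113 = 4·251 + 109
251 = 2·109 + 33
109 = 3·33 + 10
33 = 3·10 + 3
10 = 3·3 + 1
3 = 3·1 + 0
gcd = 1, so a unique solution mod 46447391 exists.
Back-substitute for the Bézout coefficients:
1 = 10 − 3·3
1 = −3·33 + 10·10
1 = 10·109 − 33·33
1 = −33·251 + 76·109
1 = 76·1113 − 337·251
1 = −337·4703 + 1424·1113
1 = 1424·19925 − 6033·4703
1 = −6033·84403 + 25556·19925
1 = 25556·3311642 − 1002717·84403
1 = −1002717·46447391 + 14063594·3311642
So 3311642·(14063594) ≡ 1 (mod 46447391), giving 3311642⁻¹ ≡ 14063594.
x ≡ 3311642⁻¹·2341332 ≡ 14063594·2341332 ≡ 11792097 (mod 46447391).

11792097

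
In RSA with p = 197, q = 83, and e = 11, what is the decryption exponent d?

φ(n) = (p−1)(q−1) = 196·82 = 16072.
Need d with 11·d ≡ 1 (mod 16072). Apply the extended Euclidean algorithm:
16072 = 1461×11 + 1
11 = 11×1 + 0
Back-substitute:
1 = 16072 − 1461·11
So 11·(-1461) ≡ 1 (mod 16072), hence d ≡ -1461 ≡ 14611 (mod 16072).

14611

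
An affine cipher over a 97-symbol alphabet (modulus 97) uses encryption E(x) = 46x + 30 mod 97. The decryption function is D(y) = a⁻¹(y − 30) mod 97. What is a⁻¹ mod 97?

19

Apply the Euclidean algorithm to 97 and 46:
97 = 2×46 + 5
46 = 9×5 + 1
5 = 5×1 + 0
gcd = 1, so the inverse exists. Back-substitute:
1 = 46 − 9·5
1 = −9·97 + 19·46
So 46·19 ≡ 1 (mod 97).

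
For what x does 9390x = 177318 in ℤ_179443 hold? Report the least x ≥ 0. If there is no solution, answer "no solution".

First find gcd(9390, 179443):
179443 = 19·9390 + 1033
9390 = 9·1033 + 93
1033 = 11·93 + 10
93 = 9·10 + 3
10 = 3·3 + 1
3 = 3·1 + 0
gcd = 1, so a unique solution mod 179443 exists.
Back-substitute for the Bézout coefficients:
1 = 10 − 3·3
1 = −3·93 + 28·10
1 = 28·1033 − 311·93
1 = −311·9390 + 2827·1033
1 = 2827·179443 − 54024·9390
So 9390·(-54024) ≡ 1 (mod 179443), giving 9390⁻¹ ≡ 125419.
x ≡ 9390⁻¹·177318 ≡ 125419·177318 ≡ 136923 (mod 179443).

136923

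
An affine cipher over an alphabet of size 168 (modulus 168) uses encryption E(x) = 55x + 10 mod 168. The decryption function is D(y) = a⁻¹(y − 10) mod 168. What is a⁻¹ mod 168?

55

Apply the Euclidean algorithm to 168 and 55:
168 = 3×55 + 3
55 = 18×3 + 1
3 = 3×1 + 0
gcd = 1, so the inverse exists. Back-substitute:
1 = 55 − 18·3
1 = −18·168 + 55·55
So 55·55 ≡ 1 (mod 168).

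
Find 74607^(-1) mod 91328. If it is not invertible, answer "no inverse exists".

Extended Euclidean algorithm:
91328 = 1×74607 + 16721
74607 = 4×16721 + 7723
16721 = 2×7723 + 1275
7723 = 6×1275 + 73
1275 = 17×73 + 34
73 = 2×34 + 5
34 = 6×5 + 4
5 = 1×4 + 1
4 = 4×1 + 0
The gcd is 1. Working backward:
1 = 5 − 4
1 = −34 + 7·5
1 = 7·73 − 15·34
1 = −15·1275 + 262·73
1 = 262·7723 − 1587·1275
1 = −1587·16721 + 3436·7723
1 = 3436·74607 − 15331·16721
1 = −15331·91328 + 18767·74607
So 74607·18767 ≡ 1 (mod 91328).

18767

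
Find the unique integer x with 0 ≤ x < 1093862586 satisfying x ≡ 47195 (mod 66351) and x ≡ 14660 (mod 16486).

Write x = 47195 + 66351·k. Then 66351·k ≡ 14660 − 47195 ≡ 437 (mod 16486).
Need 66351⁻¹ mod 16486. Extended Euclid on (16486, 407):
16486 = 40·407 + 206
407 = 1·206 + 201
206 = 1·201 + 5
201 = 40·5 + 1
5 = 5·1 + 0
Back-substitute:
1 = 201 − 40·5
1 = −40·206 + 41·201
1 = 41·407 − 81·206
1 = −81·16486 + 3281·407
66351⁻¹ ≡ 3281 (mod 16486), so k ≡ 3281·437 ≡ 16001 (mod 16486).
x = 47195 + 66351·16001 = 1061729546.

1061729546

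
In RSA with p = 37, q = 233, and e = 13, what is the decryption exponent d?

1285

φ(n) = (p−1)(q−1) = 36·232 = 8352.
Need d with 13·d ≡ 1 (mod 8352). Apply the extended Euclidean algorithm:
8352 = 642·13 + 6
13 = 2·6 + 1
6 = 6·1 + 0
Back-substitute:
1 = 13 − 2·6
1 = −2·8352 + 1285·13
So 13·1285 ≡ 1 (mod 8352), hence d = 1285.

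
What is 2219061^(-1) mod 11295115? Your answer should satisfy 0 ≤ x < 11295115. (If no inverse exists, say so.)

Euclidean algorithm on 11295115, 2219061:
11295115 = 5·2219061 + 199810
2219061 = 11·199810 + 21151
199810 = 9·21151 + 9451
21151 = 2·9451 + 2249
9451 = 4·2249 + 455
2249 = 4·455 + 429
455 = 1·429 + 26
429 = 16·26 + 13
26 = 2·13 + 0
gcd(2219061, 11295115) = 13 ≠ 1, so 2219061 has no multiplicative inverse modulo 11295115.

no inverse exists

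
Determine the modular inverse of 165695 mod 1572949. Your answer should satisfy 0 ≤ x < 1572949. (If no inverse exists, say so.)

492271

Extended Euclidean algorithm:
1572949 = 9*165695 + 81694
165695 = 2*81694 + 2307
81694 = 35*2307 + 949
2307 = 2*949 + 409
949 = 2*409 + 131
409 = 3*131 + 16
131 = 8*16 + 3
16 = 5*3 + 1
3 = 3*1 + 0
Since gcd(165695, 1572949) = 1, back-substitute to write 1 as a combination:
1 = 16 − 5·3
1 = −5·131 + 41·16
1 = 41·409 − 128·131
1 = −128·949 + 297·409
1 = 297·2307 − 722·949
1 = −722·81694 + 25567·2307
1 = 25567·165695 − 51856·81694
1 = −51856·1572949 + 492271·165695
So 165695·492271 ≡ 1 (mod 1572949).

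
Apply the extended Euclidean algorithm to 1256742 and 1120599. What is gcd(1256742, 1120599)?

Euclidean algorithm:
1256742 = 1·1120599 + 136143
1120599 = 8·136143 + 31455
136143 = 4·31455 + 10323
31455 = 3·10323 + 486
10323 = 21·486 + 117
486 = 4·117 + 18
117 = 6·18 + 9
18 = 2·9 + 0
gcd(1256742, 1120599) = 9.
Express as a combination:
9 = 117 − 6·18
9 = −6·486 + 25·117
9 = 25·10323 − 531·486
9 = −531·31455 + 1618·10323
9 = 1618·136143 − 7003·31455
9 = −7003·1120599 + 57642·136143
9 = 57642·1256742 − 64645·1120599
So 9 = (57642)·1256742 + (-64645)·1120599.

9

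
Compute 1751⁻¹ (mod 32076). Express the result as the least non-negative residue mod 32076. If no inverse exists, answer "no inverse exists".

1667

Apply the Euclidean algorithm to 32076 and 1751:
32076 = 18·1751 + 558
1751 = 3·558 + 77
558 = 7·77 + 19
77 = 4·19 + 1
19 = 19·1 + 0
Since gcd(1751, 32076) = 1, back-substitute to write 1 as a combination:
1 = 77 − 4·19
1 = −4·558 + 29·77
1 = 29·1751 − 91·558
1 = −91·32076 + 1667·1751
So 1751·1667 ≡ 1 (mod 32076).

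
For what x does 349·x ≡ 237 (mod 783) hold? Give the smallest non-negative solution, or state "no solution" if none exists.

759

First find gcd(349, 783):
783 = 2×349 + 85
349 = 4×85 + 9
85 = 9×9 + 4
9 = 2×4 + 1
4 = 4×1 + 0
gcd = 1, so a unique solution mod 783 exists.
Back-substitute for the Bézout coefficients:
1 = 9 − 2·4
1 = −2·85 + 19·9
1 = 19·349 − 78·85
1 = −78·783 + 175·349
So 349·(175) ≡ 1 (mod 783), giving 349⁻¹ ≡ 175.
x ≡ 349⁻¹·237 ≡ 175·237 ≡ 759 (mod 783).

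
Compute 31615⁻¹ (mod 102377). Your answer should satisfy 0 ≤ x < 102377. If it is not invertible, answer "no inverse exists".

gcd(102377, 31615) by repeated division:
102377 = 3×31615 + 7532
31615 = 4×7532 + 1487
7532 = 5×1487 + 97
1487 = 15×97 + 32
97 = 3×32 + 1
32 = 32×1 + 0
gcd = 1, so the inverse exists. Back-substitute:
1 = 97 − 3·32
1 = −3·1487 + 46·97
1 = 46·7532 − 233·1487
1 = −233·31615 + 978·7532
1 = 978·102377 − 3167·31615
Thus 31615·(-3167) ≡ 1 (mod 102377); reducing, -3167 mod 102377 = 99210.

99210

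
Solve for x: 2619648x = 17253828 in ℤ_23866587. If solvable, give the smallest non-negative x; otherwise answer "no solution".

First find gcd(2619648, 23866587):
23866587 = 9·2619648 + 289755
2619648 = 9·289755 + 11853
289755 = 24·11853 + 5283
11853 = 2·5283 + 1287
5283 = 4·1287 + 135
1287 = 9·135 + 72
135 = 1·72 + 63
72 = 1·63 + 9
63 = 7·9 + 0
gcd = 9 and 9 | 17253828, so solutions exist. Divide through by 9: 291072x ≡ 1917092 (mod 2651843).
Now find 291072⁻¹ mod 2651843:
2651843 = 9*291072 + 32195
291072 = 9*32195 + 1317
32195 = 24*1317 + 587
1317 = 2*587 + 143
587 = 4*143 + 15
143 = 9*15 + 8
15 = 1*8 + 7
8 = 1*7 + 1
7 = 7*1 + 0
Back-substitute:
1 = 8 − 7
1 = −15 + 2·8
1 = 2·143 − 19·15
1 = −19·587 + 78·143
1 = 78·1317 − 175·587
1 = −175·32195 + 4278·1317
1 = 4278·291072 − 38677·32195
1 = −38677·2651843 + 352371·291072
So 291072⁻¹ ≡ 352371 (mod 2651843).
Then x ≡ 352371·1917092 ≡ 2442998 (mod 2651843); the smallest non-negative solution is x = 2442998.

2442998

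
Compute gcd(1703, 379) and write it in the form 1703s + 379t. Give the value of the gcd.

Repeated division:
1703 = 4×379 + 187
379 = 2×187 + 5
187 = 37×5 + 2
5 = 2×2 + 1
2 = 2×1 + 0
gcd(1703, 379) = 1.
Express as a combination:
1 = 5 − 2·2
1 = −2·187 + 75·5
1 = 75·379 − 152·187
1 = −152·1703 + 683·379
So 1 = (-152)·1703 + (683)·379.

1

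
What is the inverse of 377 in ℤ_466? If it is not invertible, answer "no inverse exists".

Run Euclid on (466, 377):
466 = 1*377 + 89
377 = 4*89 + 21
89 = 4*21 + 5
21 = 4*5 + 1
5 = 5*1 + 0
The gcd is 1. Working backward:
1 = 21 − 4·5
1 = −4·89 + 17·21
1 = 17·377 − 72·89
1 = −72·466 + 89·377
So 377·89 ≡ 1 (mod 466).

89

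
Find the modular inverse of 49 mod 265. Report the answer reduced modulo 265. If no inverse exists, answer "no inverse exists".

119

Run Euclid on (265, 49):
265 = 5*49 + 20
49 = 2*20 + 9
20 = 2*9 + 2
9 = 4*2 + 1
2 = 2*1 + 0
gcd = 1, so the inverse exists. Back-substitute:
1 = 9 − 4·2
1 = −4·20 + 9·9
1 = 9·49 − 22·20
1 = −22·265 + 119·49
So 49·119 ≡ 1 (mod 265).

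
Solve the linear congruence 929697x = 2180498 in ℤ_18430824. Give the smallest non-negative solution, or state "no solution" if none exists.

gcd(929697, 18430824):
18430824 = 19·929697 + 766581
929697 = 1·766581 + 163116
766581 = 4·163116 + 114117
163116 = 1·114117 + 48999
114117 = 2·48999 + 16119
48999 = 3·16119 + 642
16119 = 25·642 + 69
642 = 9·69 + 21
69 = 3·21 + 6
21 = 3·6 + 3
6 = 2·3 + 0
gcd = 3, but 3 ∤ 2180498, so the congruence has no solution.

no solution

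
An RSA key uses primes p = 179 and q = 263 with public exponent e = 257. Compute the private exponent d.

φ(n) = (p−1)(q−1) = 178·262 = 46636.
Need d with 257·d ≡ 1 (mod 46636). Apply the extended Euclidean algorithm:
46636 = 181×257 + 119
257 = 2×119 + 19
119 = 6×19 + 5
19 = 3×5 + 4
5 = 1×4 + 1
4 = 4×1 + 0
Back-substitute:
1 = 5 − 4
1 = −19 + 4·5
1 = 4·119 − 25·19
1 = −25·257 + 54·119
1 = 54·46636 − 9799·257
So 257·(-9799) ≡ 1 (mod 46636), hence d ≡ -9799 ≡ 36837 (mod 46636).

36837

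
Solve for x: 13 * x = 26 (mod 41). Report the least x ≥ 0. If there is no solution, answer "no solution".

2

First find gcd(13, 41):
41 = 3×13 + 2
13 = 6×2 + 1
2 = 2×1 + 0
gcd = 1, so a unique solution mod 41 exists.
Back-substitute for the Bézout coefficients:
1 = 13 − 6·2
1 = −6·41 + 19·13
So 13·(19) ≡ 1 (mod 41), giving 13⁻¹ ≡ 19.
x ≡ 13⁻¹·26 ≡ 19·26 ≡ 2 (mod 41).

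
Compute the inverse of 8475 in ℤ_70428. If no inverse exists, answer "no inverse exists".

no inverse exists

Compute gcd(8475, 70428):
70428 = 8*8475 + 2628
8475 = 3*2628 + 591
2628 = 4*591 + 264
591 = 2*264 + 63
264 = 4*63 + 12
63 = 5*12 + 3
12 = 4*3 + 0
gcd(8475, 70428) = 3 ≠ 1, so 8475 has no multiplicative inverse modulo 70428.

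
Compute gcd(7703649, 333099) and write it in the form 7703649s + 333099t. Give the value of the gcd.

Euclidean algorithm:
7703649 = 23*333099 + 42372
333099 = 7*42372 + 36495
42372 = 1*36495 + 5877
36495 = 6*5877 + 1233
5877 = 4*1233 + 945
1233 = 1*945 + 288
945 = 3*288 + 81
288 = 3*81 + 45
81 = 1*45 + 36
45 = 1*36 + 9
36 = 4*9 + 0
gcd(7703649, 333099) = 9.
Back-substituting:
9 = 45 − 36
9 = −81 + 2·45
9 = 2·288 − 7·81
9 = −7·945 + 23·288
9 = 23·1233 − 30·945
9 = −30·5877 + 143·1233
9 = 143·36495 − 888·5877
9 = −888·42372 + 1031·36495
9 = 1031·333099 − 8105·42372
9 = −8105·7703649 + 187446·333099
So 9 = (-8105)·7703649 + (187446)·333099.

9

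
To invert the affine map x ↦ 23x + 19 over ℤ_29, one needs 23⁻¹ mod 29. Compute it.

24

Apply the Euclidean algorithm to 29 and 23:
29 = 1*23 + 6
23 = 3*6 + 5
6 = 1*5 + 1
5 = 5*1 + 0
The gcd is 1. Working backward:
1 = 6 − 5
1 = −23 + 4·6
1 = 4·29 − 5·23
So 23·(-5) ≡ 1 (mod 29), and -5 ≡ 24 (mod 29).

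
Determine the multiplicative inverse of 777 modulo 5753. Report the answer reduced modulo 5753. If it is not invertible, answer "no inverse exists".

Run Euclid on (5753, 777):
5753 = 7×777 + 314
777 = 2×314 + 149
314 = 2×149 + 16
149 = 9×16 + 5
16 = 3×5 + 1
5 = 5×1 + 0
gcd = 1, so the inverse exists. Back-substitute:
1 = 16 − 3·5
1 = −3·149 + 28·16
1 = 28·314 − 59·149
1 = −59·777 + 146·314
1 = 146·5753 − 1081·777
Hence 777⁻¹ ≡ -1081 ≡ 4672 (mod 5753).

4672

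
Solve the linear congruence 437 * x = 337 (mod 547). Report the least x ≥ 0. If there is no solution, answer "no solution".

First find gcd(437, 547):
547 = 1*437 + 110
437 = 3*110 + 107
110 = 1*107 + 3
107 = 35*3 + 2
3 = 1*2 + 1
2 = 2*1 + 0
gcd = 1, so a unique solution mod 547 exists.
Back-substitute for the Bézout coefficients:
1 = 3 − 2
1 = −107 + 36·3
1 = 36·110 − 37·107
1 = −37·437 + 147·110
1 = 147·547 − 184·437
So 437·(-184) ≡ 1 (mod 547), giving 437⁻¹ ≡ 363.
x ≡ 437⁻¹·337 ≡ 363·337 ≡ 350 (mod 547).

350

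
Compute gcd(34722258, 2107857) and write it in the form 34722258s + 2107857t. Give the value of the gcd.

Apply Euclid's algorithm to 34722258 and 2107857:
34722258 = 16×2107857 + 996546
2107857 = 2×996546 + 114765
996546 = 8×114765 + 78426
114765 = 1×78426 + 36339
78426 = 2×36339 + 5748
36339 = 6×5748 + 1851
5748 = 3×1851 + 195
1851 = 9×195 + 96
195 = 2×96 + 3
96 = 32×3 + 0
gcd(34722258, 2107857) = 3.
Working backward:
3 = 195 − 2·96
3 = −2·1851 + 19·195
3 = 19·5748 − 59·1851
3 = −59·36339 + 373·5748
3 = 373·78426 − 805·36339
3 = −805·114765 + 1178·78426
3 = 1178·996546 − 10229·114765
3 = −10229·2107857 + 21636·996546
3 = 21636·34722258 − 356405·2107857
So 3 = (21636)·34722258 + (-356405)·2107857.

3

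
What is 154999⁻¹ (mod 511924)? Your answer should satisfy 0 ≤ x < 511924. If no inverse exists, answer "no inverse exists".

gcd(511924, 154999) by repeated division:
511924 = 3·154999 + 46927
154999 = 3·46927 + 14218
46927 = 3·14218 + 4273
14218 = 3·4273 + 1399
4273 = 3·1399 + 76
1399 = 18·76 + 31
76 = 2·31 + 14
31 = 2·14 + 3
14 = 4·3 + 2
3 = 1·2 + 1
2 = 2·1 + 0
Since gcd(154999, 511924) = 1, back-substitute to write 1 as a combination:
1 = 3 − 2
1 = −14 + 5·3
1 = 5·31 − 11·14
1 = −11·76 + 27·31
1 = 27·1399 − 497·76
1 = −497·4273 + 1518·1399
1 = 1518·14218 − 5051·4273
1 = −5051·46927 + 16671·14218
1 = 16671·154999 − 55064·46927
1 = −55064·511924 + 181863·154999
So 154999·181863 ≡ 1 (mod 511924).

181863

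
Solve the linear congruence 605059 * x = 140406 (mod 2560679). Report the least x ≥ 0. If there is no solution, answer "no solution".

First find gcd(605059, 2560679):
2560679 = 4×605059 + 140443
605059 = 4×140443 + 43287
140443 = 3×43287 + 10582
43287 = 4×10582 + 959
10582 = 11×959 + 33
959 = 29×33 + 2
33 = 16×2 + 1
2 = 2×1 + 0
gcd = 1, so a unique solution mod 2560679 exists.
Back-substitute for the Bézout coefficients:
1 = 33 − 16·2
1 = −16·959 + 465·33
1 = 465·10582 − 5131·959
1 = −5131·43287 + 20989·10582
1 = 20989·140443 − 68098·43287
1 = −68098·605059 + 293381·140443
1 = 293381·2560679 − 1241622·605059
So 605059·(-1241622) ≡ 1 (mod 2560679), giving 605059⁻¹ ≡ 1319057.
x ≡ 605059⁻¹·140406 ≡ 1319057·140406 ≡ 2408467 (mod 2560679).

2408467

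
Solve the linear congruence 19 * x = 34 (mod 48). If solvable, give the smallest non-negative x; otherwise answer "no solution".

First find gcd(19, 48):
48 = 2·19 + 10
19 = 1·10 + 9
10 = 1·9 + 1
9 = 9·1 + 0
gcd = 1, so a unique solution mod 48 exists.
Back-substitute for the Bézout coefficients:
1 = 10 − 9
1 = −19 + 2·10
1 = 2·48 − 5·19
So 19·(-5) ≡ 1 (mod 48), giving 19⁻¹ ≡ 43.
x ≡ 19⁻¹·34 ≡ 43·34 ≡ 22 (mod 48).

22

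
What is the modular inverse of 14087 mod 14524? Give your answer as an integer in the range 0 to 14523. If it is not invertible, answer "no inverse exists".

9871

Apply the Euclidean algorithm to 14524 and 14087:
14524 = 1*14087 + 437
14087 = 32*437 + 103
437 = 4*103 + 25
103 = 4*25 + 3
25 = 8*3 + 1
3 = 3*1 + 0
Since gcd(14087, 14524) = 1, back-substitute to write 1 as a combination:
1 = 25 − 8·3
1 = −8·103 + 33·25
1 = 33·437 − 140·103
1 = −140·14087 + 4513·437
1 = 4513·14524 − 4653·14087
So 14087·(-4653) ≡ 1 (mod 14524), and -4653 ≡ 9871 (mod 14524).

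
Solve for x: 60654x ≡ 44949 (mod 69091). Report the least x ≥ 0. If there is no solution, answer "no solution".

gcd(60654, 69091):
69091 = 1*60654 + 8437
60654 = 7*8437 + 1595
8437 = 5*1595 + 462
1595 = 3*462 + 209
462 = 2*209 + 44
209 = 4*44 + 33
44 = 1*33 + 11
33 = 3*11 + 0
gcd = 11, but 11 ∤ 44949, so the congruence has no solution.

no solution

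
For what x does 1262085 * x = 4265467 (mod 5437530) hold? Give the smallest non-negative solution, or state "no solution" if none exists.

no solution

gcd(1262085, 5437530):
5437530 = 4×1262085 + 389190
1262085 = 3×389190 + 94515
389190 = 4×94515 + 11130
94515 = 8×11130 + 5475
11130 = 2×5475 + 180
5475 = 30×180 + 75
180 = 2×75 + 30
75 = 2×30 + 15
30 = 2×15 + 0
gcd = 15, but 15 ∤ 4265467, so the congruence has no solution.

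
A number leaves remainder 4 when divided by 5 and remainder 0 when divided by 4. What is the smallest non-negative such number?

4

Write x = 4 + 5·k. Then 5·k ≡ 0 − 4 ≡ 0 (mod 4).
Need 5⁻¹ mod 4. Extended Euclid on (4, 1):
4 = 4*1 + 0
5⁻¹ ≡ 1 (mod 4), so k ≡ 1·0 ≡ 0 (mod 4).
x = 4 + 5·0 = 4.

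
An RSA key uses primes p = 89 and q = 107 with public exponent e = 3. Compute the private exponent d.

φ(n) = (p−1)(q−1) = 88·106 = 9328.
Need d with 3·d ≡ 1 (mod 9328). Apply the extended Euclidean algorithm:
9328 = 3109·3 + 1
3 = 3·1 + 0
Back-substitute:
1 = 9328 − 3109·3
So 3·(-3109) ≡ 1 (mod 9328), hence d ≡ -3109 ≡ 6219 (mod 9328).

6219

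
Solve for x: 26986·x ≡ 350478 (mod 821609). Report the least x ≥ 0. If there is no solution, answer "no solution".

First find gcd(26986, 821609):
821609 = 30·26986 + 12029
26986 = 2·12029 + 2928
12029 = 4·2928 + 317
2928 = 9·317 + 75
317 = 4·75 + 17
75 = 4·17 + 7
17 = 2·7 + 3
7 = 2·3 + 1
3 = 3·1 + 0
gcd = 1, so a unique solution mod 821609 exists.
Back-substitute for the Bézout coefficients:
1 = 7 − 2·3
1 = −2·17 + 5·7
1 = 5·75 − 22·17
1 = −22·317 + 93·75
1 = 93·2928 − 859·317
1 = −859·12029 + 3529·2928
1 = 3529·26986 − 7917·12029
1 = −7917·821609 + 241039·26986
So 26986·(241039) ≡ 1 (mod 821609), giving 26986⁻¹ ≡ 241039.
x ≡ 26986⁻¹·350478 ≡ 241039·350478 ≡ 207653 (mod 821609).

207653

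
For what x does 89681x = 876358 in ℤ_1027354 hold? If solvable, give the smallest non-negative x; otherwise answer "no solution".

51480

First find gcd(89681, 1027354):
1027354 = 11×89681 + 40863
89681 = 2×40863 + 7955
40863 = 5×7955 + 1088
7955 = 7×1088 + 339
1088 = 3×339 + 71
339 = 4×71 + 55
71 = 1×55 + 16
55 = 3×16 + 7
16 = 2×7 + 2
7 = 3×2 + 1
2 = 2×1 + 0
gcd = 1, so a unique solution mod 1027354 exists.
Back-substitute for the Bézout coefficients:
1 = 7 − 3·2
1 = −3·16 + 7·7
1 = 7·55 − 24·16
1 = −24·71 + 31·55
1 = 31·339 − 148·71
1 = −148·1088 + 475·339
1 = 475·7955 − 3473·1088
1 = −3473·40863 + 17840·7955
1 = 17840·89681 − 39153·40863
1 = −39153·1027354 + 448523·89681
So 89681·(448523) ≡ 1 (mod 1027354), giving 89681⁻¹ ≡ 448523.
x ≡ 89681⁻¹·876358 ≡ 448523·876358 ≡ 51480 (mod 1027354).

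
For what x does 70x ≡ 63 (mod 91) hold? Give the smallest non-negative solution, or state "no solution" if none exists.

First find gcd(70, 91):
91 = 1*70 + 21
70 = 3*21 + 7
21 = 3*7 + 0
gcd = 7 and 7 | 63, so solutions exist. Divide through by 7: 10x ≡ 9 (mod 13).
Now find 10⁻¹ mod 13:
13 = 1*10 + 3
10 = 3*3 + 1
3 = 3*1 + 0
Back-substitute:
1 = 10 − 3·3
1 = −3·13 + 4·10
So 10⁻¹ ≡ 4 (mod 13).
Then x ≡ 4·9 ≡ 10 (mod 13); the smallest non-negative solution is x = 10.

10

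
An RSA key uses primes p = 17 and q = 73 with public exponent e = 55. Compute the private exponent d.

φ(n) = (p−1)(q−1) = 16·72 = 1152.
Need d with 55·d ≡ 1 (mod 1152). Apply the extended Euclidean algorithm:
1152 = 20×55 + 52
55 = 1×52 + 3
52 = 17×3 + 1
3 = 3×1 + 0
Back-substitute:
1 = 52 − 17·3
1 = −17·55 + 18·52
1 = 18·1152 − 377·55
So 55·(-377) ≡ 1 (mod 1152), hence d ≡ -377 ≡ 775 (mod 1152).

775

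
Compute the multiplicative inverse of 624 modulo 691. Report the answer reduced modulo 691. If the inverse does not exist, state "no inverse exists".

Extended Euclidean algorithm:
691 = 1×624 + 67
624 = 9×67 + 21
67 = 3×21 + 4
21 = 5×4 + 1
4 = 4×1 + 0
The gcd is 1. Working backward:
1 = 21 − 5·4
1 = −5·67 + 16·21
1 = 16·624 − 149·67
1 = −149·691 + 165·624
So 624·165 ≡ 1 (mod 691).

165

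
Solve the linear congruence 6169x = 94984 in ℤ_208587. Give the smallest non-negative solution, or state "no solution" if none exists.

182398

First find gcd(6169, 208587):
208587 = 33×6169 + 5010
6169 = 1×5010 + 1159
5010 = 4×1159 + 374
1159 = 3×374 + 37
374 = 10×37 + 4
37 = 9×4 + 1
4 = 4×1 + 0
gcd = 1, so a unique solution mod 208587 exists.
Back-substitute for the Bézout coefficients:
1 = 37 − 9·4
1 = −9·374 + 91·37
1 = 91·1159 − 282·374
1 = −282·5010 + 1219·1159
1 = 1219·6169 − 1501·5010
1 = −1501·208587 + 50752·6169
So 6169·(50752) ≡ 1 (mod 208587), giving 6169⁻¹ ≡ 50752.
x ≡ 6169⁻¹·94984 ≡ 50752·94984 ≡ 182398 (mod 208587).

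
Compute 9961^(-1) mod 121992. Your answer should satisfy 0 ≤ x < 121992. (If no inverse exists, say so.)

Apply the Euclidean algorithm to 121992 and 9961:
121992 = 12*9961 + 2460
9961 = 4*2460 + 121
2460 = 20*121 + 40
121 = 3*40 + 1
40 = 40*1 + 0
gcd = 1, so the inverse exists. Back-substitute:
1 = 121 − 3·40
1 = −3·2460 + 61·121
1 = 61·9961 − 247·2460
1 = −247·121992 + 3025·9961
So 9961·3025 ≡ 1 (mod 121992).

3025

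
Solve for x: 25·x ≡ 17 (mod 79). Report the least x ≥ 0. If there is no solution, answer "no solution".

First find gcd(25, 79):
79 = 3×25 + 4
25 = 6×4 + 1
4 = 4×1 + 0
gcd = 1, so a unique solution mod 79 exists.
Back-substitute for the Bézout coefficients:
1 = 25 − 6·4
1 = −6·79 + 19·25
So 25·(19) ≡ 1 (mod 79), giving 25⁻¹ ≡ 19.
x ≡ 25⁻¹·17 ≡ 19·17 ≡ 7 (mod 79).

7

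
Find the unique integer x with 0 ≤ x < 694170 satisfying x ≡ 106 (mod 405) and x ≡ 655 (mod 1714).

Write x = 106 + 405·k. Then 405·k ≡ 655 − 106 ≡ 549 (mod 1714).
Need 405⁻¹ mod 1714. Extended Euclid on (1714, 405):
1714 = 4*405 + 94
405 = 4*94 + 29
94 = 3*29 + 7
29 = 4*7 + 1
7 = 7*1 + 0
Back-substitute:
1 = 29 − 4·7
1 = −4·94 + 13·29
1 = 13·405 − 56·94
1 = −56·1714 + 237·405
405⁻¹ ≡ 237 (mod 1714), so k ≡ 237·549 ≡ 1563 (mod 1714).
x = 106 + 405·1563 = 633121.

633121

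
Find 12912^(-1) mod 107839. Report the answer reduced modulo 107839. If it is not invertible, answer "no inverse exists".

89941

Run Euclid on (107839, 12912):
107839 = 8*12912 + 4543
12912 = 2*4543 + 3826
4543 = 1*3826 + 717
3826 = 5*717 + 241
717 = 2*241 + 235
241 = 1*235 + 6
235 = 39*6 + 1
6 = 6*1 + 0
The gcd is 1. Working backward:
1 = 235 − 39·6
1 = −39·241 + 40·235
1 = 40·717 − 119·241
1 = −119·3826 + 635·717
1 = 635·4543 − 754·3826
1 = −754·12912 + 2143·4543
1 = 2143·107839 − 17898·12912
Thus 12912·(-17898) ≡ 1 (mod 107839); reducing, -17898 mod 107839 = 89941.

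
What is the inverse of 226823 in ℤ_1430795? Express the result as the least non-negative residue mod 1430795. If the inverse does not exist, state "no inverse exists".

1257212

Run Euclid on (1430795, 226823):
1430795 = 6·226823 + 69857
226823 = 3·69857 + 17252
69857 = 4·17252 + 849
17252 = 20·849 + 272
849 = 3·272 + 33
272 = 8·33 + 8
33 = 4·8 + 1
8 = 8·1 + 0
The gcd is 1. Working backward:
1 = 33 − 4·8
1 = −4·272 + 33·33
1 = 33·849 − 103·272
1 = −103·17252 + 2093·849
1 = 2093·69857 − 8475·17252
1 = −8475·226823 + 27518·69857
1 = 27518·1430795 − 173583·226823
Hence 226823⁻¹ ≡ -173583 ≡ 1257212 (mod 1430795).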